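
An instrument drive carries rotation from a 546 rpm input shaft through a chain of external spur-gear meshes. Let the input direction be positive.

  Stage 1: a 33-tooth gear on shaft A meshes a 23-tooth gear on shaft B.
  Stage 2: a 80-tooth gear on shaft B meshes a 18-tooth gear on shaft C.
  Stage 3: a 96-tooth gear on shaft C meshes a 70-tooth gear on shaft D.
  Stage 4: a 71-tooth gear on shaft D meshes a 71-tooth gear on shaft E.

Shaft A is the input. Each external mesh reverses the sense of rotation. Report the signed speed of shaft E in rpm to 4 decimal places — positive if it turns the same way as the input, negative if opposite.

+4774.9565 rpm (same as input, |ω| = 4774.9565 rpm)

Stage 1 [33T→23T]: ω = 546.0000×33/23 = 783.3913 rpm, dir flips to −; running = −783.3913
Stage 2 [80T→18T]: ω = 783.3913×80/18 = 3481.7391 rpm, dir flips to +; running = +3481.7391
Stage 3 [96T→70T]: ω = 3481.7391×96/70 = 4774.9565 rpm, dir flips to −; running = −4774.9565
Stage 4 [71T→71T]: ω = 4774.9565×71/71 = 4774.9565 rpm, dir flips to +; running = +4774.9565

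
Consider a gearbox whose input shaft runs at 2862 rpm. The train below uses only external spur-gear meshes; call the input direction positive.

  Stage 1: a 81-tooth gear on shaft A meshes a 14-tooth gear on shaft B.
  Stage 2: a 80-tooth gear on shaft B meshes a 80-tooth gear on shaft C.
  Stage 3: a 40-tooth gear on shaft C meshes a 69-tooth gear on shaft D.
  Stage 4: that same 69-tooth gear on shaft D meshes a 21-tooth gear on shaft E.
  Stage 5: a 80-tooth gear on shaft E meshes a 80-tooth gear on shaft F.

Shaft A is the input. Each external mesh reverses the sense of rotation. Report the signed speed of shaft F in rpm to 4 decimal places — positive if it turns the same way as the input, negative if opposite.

Stage 1 [81T→14T]: ω = 2862.0000×81/14 = 16558.7143 rpm, dir flips to −; running = −16558.7143
Stage 2 [80T→80T]: ω = 16558.7143×80/80 = 16558.7143 rpm, dir flips to +; running = +16558.7143
Stage 3 [40T→69T]: ω = 16558.7143×40/69 = 9599.2547 rpm, dir flips to −; running = −9599.2547
Stage 4 [69T→21T]: ω = 9599.2547×69/21 = 31540.4082 rpm, dir flips to +; running = +31540.4082
Stage 5 [80T→80T]: ω = 31540.4082×80/80 = 31540.4082 rpm, dir flips to −; running = −31540.4082

-31540.4082 rpm (opposite to input, |ω| = 31540.4082 rpm)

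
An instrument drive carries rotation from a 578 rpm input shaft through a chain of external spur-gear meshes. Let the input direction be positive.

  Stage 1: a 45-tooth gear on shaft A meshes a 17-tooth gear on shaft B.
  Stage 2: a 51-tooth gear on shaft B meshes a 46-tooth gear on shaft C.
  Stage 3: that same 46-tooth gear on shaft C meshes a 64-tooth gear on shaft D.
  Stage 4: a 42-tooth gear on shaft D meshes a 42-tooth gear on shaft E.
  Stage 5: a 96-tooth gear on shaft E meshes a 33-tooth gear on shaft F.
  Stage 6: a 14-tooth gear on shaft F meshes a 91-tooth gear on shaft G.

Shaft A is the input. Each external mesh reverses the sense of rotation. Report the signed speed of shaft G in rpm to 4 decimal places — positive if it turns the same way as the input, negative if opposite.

+545.6643 rpm (same as input, |ω| = 545.6643 rpm)

Stage 1 [45T→17T]: ω = 578.0000×45/17 = 1530.0000 rpm, dir flips to −; running = −1530.0000
Stage 2 [51T→46T]: ω = 1530.0000×51/46 = 1696.3043 rpm, dir flips to +; running = +1696.3043
Stage 3 [46T→64T]: ω = 1696.3043×46/64 = 1219.2188 rpm, dir flips to −; running = −1219.2188
Stage 4 [42T→42T]: ω = 1219.2188×42/42 = 1219.2188 rpm, dir flips to +; running = +1219.2188
Stage 5 [96T→33T]: ω = 1219.2188×96/33 = 3546.8182 rpm, dir flips to −; running = −3546.8182
Stage 6 [14T→91T]: ω = 3546.8182×14/91 = 545.6643 rpm, dir flips to +; running = +545.6643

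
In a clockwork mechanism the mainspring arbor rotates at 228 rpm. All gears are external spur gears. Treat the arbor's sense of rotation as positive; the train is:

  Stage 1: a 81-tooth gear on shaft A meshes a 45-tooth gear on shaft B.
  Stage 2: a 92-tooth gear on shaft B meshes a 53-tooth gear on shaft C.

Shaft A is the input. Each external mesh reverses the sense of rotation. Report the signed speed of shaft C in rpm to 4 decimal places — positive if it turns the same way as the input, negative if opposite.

Stage 1 [81T→45T]: ω = 228.0000×81/45 = 410.4000 rpm, dir flips to −; running = −410.4000
Stage 2 [92T→53T]: ω = 410.4000×92/53 = 712.3925 rpm, dir flips to +; running = +712.3925

+712.3925 rpm (same as input, |ω| = 712.3925 rpm)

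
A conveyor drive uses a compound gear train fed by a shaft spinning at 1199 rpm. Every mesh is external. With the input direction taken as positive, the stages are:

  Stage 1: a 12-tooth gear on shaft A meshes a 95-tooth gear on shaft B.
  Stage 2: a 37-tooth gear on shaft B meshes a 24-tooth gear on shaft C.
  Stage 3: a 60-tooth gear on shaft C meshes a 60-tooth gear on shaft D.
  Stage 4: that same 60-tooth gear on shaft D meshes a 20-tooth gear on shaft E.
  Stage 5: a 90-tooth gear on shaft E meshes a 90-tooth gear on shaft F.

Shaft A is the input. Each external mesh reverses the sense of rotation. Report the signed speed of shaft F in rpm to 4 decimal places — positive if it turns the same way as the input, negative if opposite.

-700.4684 rpm (opposite to input, |ω| = 700.4684 rpm)

Stage 1 [12T→95T]: ω = 1199.0000×12/95 = 151.4526 rpm, dir flips to −; running = −151.4526
Stage 2 [37T→24T]: ω = 151.4526×37/24 = 233.4895 rpm, dir flips to +; running = +233.4895
Stage 3 [60T→60T]: ω = 233.4895×60/60 = 233.4895 rpm, dir flips to −; running = −233.4895
Stage 4 [60T→20T]: ω = 233.4895×60/20 = 700.4684 rpm, dir flips to +; running = +700.4684
Stage 5 [90T→90T]: ω = 700.4684×90/90 = 700.4684 rpm, dir flips to −; running = −700.4684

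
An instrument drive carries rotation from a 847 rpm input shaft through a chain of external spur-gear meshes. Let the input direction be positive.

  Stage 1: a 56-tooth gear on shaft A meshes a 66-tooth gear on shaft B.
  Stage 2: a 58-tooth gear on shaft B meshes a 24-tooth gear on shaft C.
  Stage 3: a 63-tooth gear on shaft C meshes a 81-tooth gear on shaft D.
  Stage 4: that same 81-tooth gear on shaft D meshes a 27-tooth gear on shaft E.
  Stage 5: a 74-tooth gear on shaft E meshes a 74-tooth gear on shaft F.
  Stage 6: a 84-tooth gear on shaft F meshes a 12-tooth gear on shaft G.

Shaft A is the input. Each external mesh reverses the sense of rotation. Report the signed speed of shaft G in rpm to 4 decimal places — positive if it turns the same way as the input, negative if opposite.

+28367.3704 rpm (same as input, |ω| = 28367.3704 rpm)

Stage 1 [56T→66T]: ω = 847.0000×56/66 = 718.6667 rpm, dir flips to −; running = −718.6667
Stage 2 [58T→24T]: ω = 718.6667×58/24 = 1736.7778 rpm, dir flips to +; running = +1736.7778
Stage 3 [63T→81T]: ω = 1736.7778×63/81 = 1350.8272 rpm, dir flips to −; running = −1350.8272
Stage 4 [81T→27T]: ω = 1350.8272×81/27 = 4052.4815 rpm, dir flips to +; running = +4052.4815
Stage 5 [74T→74T]: ω = 4052.4815×74/74 = 4052.4815 rpm, dir flips to −; running = −4052.4815
Stage 6 [84T→12T]: ω = 4052.4815×84/12 = 28367.3704 rpm, dir flips to +; running = +28367.3704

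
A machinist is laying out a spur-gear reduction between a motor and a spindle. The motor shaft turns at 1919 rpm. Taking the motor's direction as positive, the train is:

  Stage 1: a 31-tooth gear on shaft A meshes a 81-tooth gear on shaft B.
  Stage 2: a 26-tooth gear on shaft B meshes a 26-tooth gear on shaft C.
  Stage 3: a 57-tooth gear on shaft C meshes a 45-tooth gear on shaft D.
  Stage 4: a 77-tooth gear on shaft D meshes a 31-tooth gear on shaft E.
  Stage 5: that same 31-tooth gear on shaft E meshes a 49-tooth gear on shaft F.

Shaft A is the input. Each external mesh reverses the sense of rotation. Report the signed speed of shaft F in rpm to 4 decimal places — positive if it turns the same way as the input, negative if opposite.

-1461.8696 rpm (opposite to input, |ω| = 1461.8696 rpm)

Stage 1 [31T→81T]: ω = 1919.0000×31/81 = 734.4321 rpm, dir flips to −; running = −734.4321
Stage 2 [26T→26T]: ω = 734.4321×26/26 = 734.4321 rpm, dir flips to +; running = +734.4321
Stage 3 [57T→45T]: ω = 734.4321×57/45 = 930.2807 rpm, dir flips to −; running = −930.2807
Stage 4 [77T→31T]: ω = 930.2807×77/31 = 2310.6971 rpm, dir flips to +; running = +2310.6971
Stage 5 [31T→49T]: ω = 2310.6971×31/49 = 1461.8696 rpm, dir flips to −; running = −1461.8696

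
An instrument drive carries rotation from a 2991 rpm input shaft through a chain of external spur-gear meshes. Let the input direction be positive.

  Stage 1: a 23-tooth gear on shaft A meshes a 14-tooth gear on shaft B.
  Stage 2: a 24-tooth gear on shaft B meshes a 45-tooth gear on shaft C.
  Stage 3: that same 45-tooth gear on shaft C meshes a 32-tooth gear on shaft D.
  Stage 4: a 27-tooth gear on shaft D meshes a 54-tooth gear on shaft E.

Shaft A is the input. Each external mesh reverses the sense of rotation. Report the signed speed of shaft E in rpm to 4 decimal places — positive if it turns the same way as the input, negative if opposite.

Stage 1 [23T→14T]: ω = 2991.0000×23/14 = 4913.7857 rpm, dir flips to −; running = −4913.7857
Stage 2 [24T→45T]: ω = 4913.7857×24/45 = 2620.6857 rpm, dir flips to +; running = +2620.6857
Stage 3 [45T→32T]: ω = 2620.6857×45/32 = 3685.3393 rpm, dir flips to −; running = −3685.3393
Stage 4 [27T→54T]: ω = 3685.3393×27/54 = 1842.6696 rpm, dir flips to +; running = +1842.6696

+1842.6696 rpm (same as input, |ω| = 1842.6696 rpm)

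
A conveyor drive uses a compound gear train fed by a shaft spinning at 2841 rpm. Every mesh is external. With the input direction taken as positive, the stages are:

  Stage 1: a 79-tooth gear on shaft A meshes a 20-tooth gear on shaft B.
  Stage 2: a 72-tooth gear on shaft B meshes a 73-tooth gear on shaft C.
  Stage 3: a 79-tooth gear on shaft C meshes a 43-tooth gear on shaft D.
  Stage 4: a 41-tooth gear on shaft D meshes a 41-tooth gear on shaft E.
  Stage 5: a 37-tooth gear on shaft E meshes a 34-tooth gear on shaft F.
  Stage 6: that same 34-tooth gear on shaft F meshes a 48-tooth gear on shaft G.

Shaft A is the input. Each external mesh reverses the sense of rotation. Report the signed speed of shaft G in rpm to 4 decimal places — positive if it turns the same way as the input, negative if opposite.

Stage 1 [79T→20T]: ω = 2841.0000×79/20 = 11221.9500 rpm, dir flips to −; running = −11221.9500
Stage 2 [72T→73T]: ω = 11221.9500×72/73 = 11068.2247 rpm, dir flips to +; running = +11068.2247
Stage 3 [79T→43T]: ω = 11068.2247×79/43 = 20334.6453 rpm, dir flips to −; running = −20334.6453
Stage 4 [41T→41T]: ω = 20334.6453×41/41 = 20334.6453 rpm, dir flips to +; running = +20334.6453
Stage 5 [37T→34T]: ω = 20334.6453×37/34 = 22128.8787 rpm, dir flips to −; running = −22128.8787
Stage 6 [34T→48T]: ω = 22128.8787×34/48 = 15674.6224 rpm, dir flips to +; running = +15674.6224

+15674.6224 rpm (same as input, |ω| = 15674.6224 rpm)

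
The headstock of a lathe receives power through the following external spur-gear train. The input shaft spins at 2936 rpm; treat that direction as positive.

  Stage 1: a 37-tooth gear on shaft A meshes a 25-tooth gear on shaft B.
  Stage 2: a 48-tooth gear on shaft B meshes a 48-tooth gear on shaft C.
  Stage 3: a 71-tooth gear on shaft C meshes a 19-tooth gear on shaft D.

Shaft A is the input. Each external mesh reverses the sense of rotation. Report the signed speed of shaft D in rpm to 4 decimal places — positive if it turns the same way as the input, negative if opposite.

Stage 1 [37T→25T]: ω = 2936.0000×37/25 = 4345.2800 rpm, dir flips to −; running = −4345.2800
Stage 2 [48T→48T]: ω = 4345.2800×48/48 = 4345.2800 rpm, dir flips to +; running = +4345.2800
Stage 3 [71T→19T]: ω = 4345.2800×71/19 = 16237.6253 rpm, dir flips to −; running = −16237.6253

-16237.6253 rpm (opposite to input, |ω| = 16237.6253 rpm)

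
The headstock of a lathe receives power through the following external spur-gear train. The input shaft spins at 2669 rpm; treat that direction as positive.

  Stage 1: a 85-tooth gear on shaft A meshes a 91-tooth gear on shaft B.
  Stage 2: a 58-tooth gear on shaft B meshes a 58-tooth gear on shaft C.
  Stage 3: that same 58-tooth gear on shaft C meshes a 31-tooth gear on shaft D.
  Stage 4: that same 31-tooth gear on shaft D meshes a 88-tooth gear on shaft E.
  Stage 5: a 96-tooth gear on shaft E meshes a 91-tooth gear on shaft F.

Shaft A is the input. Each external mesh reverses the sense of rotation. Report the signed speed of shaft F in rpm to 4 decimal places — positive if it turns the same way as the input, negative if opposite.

-1733.4099 rpm (opposite to input, |ω| = 1733.4099 rpm)

Stage 1 [85T→91T]: ω = 2669.0000×85/91 = 2493.0220 rpm, dir flips to −; running = −2493.0220
Stage 2 [58T→58T]: ω = 2493.0220×58/58 = 2493.0220 rpm, dir flips to +; running = +2493.0220
Stage 3 [58T→31T]: ω = 2493.0220×58/31 = 4664.3637 rpm, dir flips to −; running = −4664.3637
Stage 4 [31T→88T]: ω = 4664.3637×31/88 = 1643.1281 rpm, dir flips to +; running = +1643.1281
Stage 5 [96T→91T]: ω = 1643.1281×96/91 = 1733.4099 rpm, dir flips to −; running = −1733.4099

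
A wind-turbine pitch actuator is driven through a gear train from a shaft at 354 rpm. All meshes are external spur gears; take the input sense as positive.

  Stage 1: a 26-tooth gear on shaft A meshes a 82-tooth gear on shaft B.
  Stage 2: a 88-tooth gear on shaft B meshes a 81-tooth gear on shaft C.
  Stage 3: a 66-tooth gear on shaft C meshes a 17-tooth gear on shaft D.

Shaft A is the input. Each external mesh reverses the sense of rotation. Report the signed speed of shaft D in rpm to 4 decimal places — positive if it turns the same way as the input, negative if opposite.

Stage 1 [26T→82T]: ω = 354.0000×26/82 = 112.2439 rpm, dir flips to −; running = −112.2439
Stage 2 [88T→81T]: ω = 112.2439×88/81 = 121.9440 rpm, dir flips to +; running = +121.9440
Stage 3 [66T→17T]: ω = 121.9440×66/17 = 473.4296 rpm, dir flips to −; running = −473.4296

-473.4296 rpm (opposite to input, |ω| = 473.4296 rpm)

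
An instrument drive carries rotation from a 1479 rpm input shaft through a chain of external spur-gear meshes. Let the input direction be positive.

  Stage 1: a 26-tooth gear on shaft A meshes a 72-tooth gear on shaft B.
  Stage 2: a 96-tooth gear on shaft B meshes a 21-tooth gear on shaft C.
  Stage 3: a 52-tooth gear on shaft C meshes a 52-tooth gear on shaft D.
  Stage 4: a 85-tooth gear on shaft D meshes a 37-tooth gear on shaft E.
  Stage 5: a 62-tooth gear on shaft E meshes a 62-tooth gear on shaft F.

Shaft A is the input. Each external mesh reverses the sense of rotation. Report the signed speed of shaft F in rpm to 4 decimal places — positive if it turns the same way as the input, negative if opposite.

Stage 1 [26T→72T]: ω = 1479.0000×26/72 = 534.0833 rpm, dir flips to −; running = −534.0833
Stage 2 [96T→21T]: ω = 534.0833×96/21 = 2441.5238 rpm, dir flips to +; running = +2441.5238
Stage 3 [52T→52T]: ω = 2441.5238×52/52 = 2441.5238 rpm, dir flips to −; running = −2441.5238
Stage 4 [85T→37T]: ω = 2441.5238×85/37 = 5608.9060 rpm, dir flips to +; running = +5608.9060
Stage 5 [62T→62T]: ω = 5608.9060×62/62 = 5608.9060 rpm, dir flips to −; running = −5608.9060

-5608.9060 rpm (opposite to input, |ω| = 5608.9060 rpm)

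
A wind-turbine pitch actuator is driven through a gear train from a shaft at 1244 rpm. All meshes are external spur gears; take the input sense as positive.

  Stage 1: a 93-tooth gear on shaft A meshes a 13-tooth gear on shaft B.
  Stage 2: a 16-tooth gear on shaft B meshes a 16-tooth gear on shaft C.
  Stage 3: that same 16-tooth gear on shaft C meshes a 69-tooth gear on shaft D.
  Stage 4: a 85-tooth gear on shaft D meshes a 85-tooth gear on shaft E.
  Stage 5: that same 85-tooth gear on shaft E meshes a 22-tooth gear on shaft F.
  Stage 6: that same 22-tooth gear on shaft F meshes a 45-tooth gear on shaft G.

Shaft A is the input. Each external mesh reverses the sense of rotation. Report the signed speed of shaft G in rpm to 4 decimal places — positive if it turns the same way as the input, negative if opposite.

Stage 1 [93T→13T]: ω = 1244.0000×93/13 = 8899.3846 rpm, dir flips to −; running = −8899.3846
Stage 2 [16T→16T]: ω = 8899.3846×16/16 = 8899.3846 rpm, dir flips to +; running = +8899.3846
Stage 3 [16T→69T]: ω = 8899.3846×16/69 = 2063.6254 rpm, dir flips to −; running = −2063.6254
Stage 4 [85T→85T]: ω = 2063.6254×85/85 = 2063.6254 rpm, dir flips to +; running = +2063.6254
Stage 5 [85T→22T]: ω = 2063.6254×85/22 = 7973.0982 rpm, dir flips to −; running = −7973.0982
Stage 6 [22T→45T]: ω = 7973.0982×22/45 = 3897.9591 rpm, dir flips to +; running = +3897.9591

+3897.9591 rpm (same as input, |ω| = 3897.9591 rpm)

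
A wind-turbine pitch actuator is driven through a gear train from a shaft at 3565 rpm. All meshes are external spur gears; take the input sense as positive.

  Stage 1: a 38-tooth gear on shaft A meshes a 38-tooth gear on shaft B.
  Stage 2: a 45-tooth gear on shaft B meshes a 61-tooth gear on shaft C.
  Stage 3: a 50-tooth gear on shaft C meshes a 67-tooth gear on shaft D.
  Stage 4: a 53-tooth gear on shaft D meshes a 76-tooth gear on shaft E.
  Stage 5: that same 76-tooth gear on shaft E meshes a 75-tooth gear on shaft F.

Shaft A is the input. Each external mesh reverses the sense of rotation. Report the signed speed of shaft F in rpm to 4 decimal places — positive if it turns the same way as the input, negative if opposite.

Stage 1 [38T→38T]: ω = 3565.0000×38/38 = 3565.0000 rpm, dir flips to −; running = −3565.0000
Stage 2 [45T→61T]: ω = 3565.0000×45/61 = 2629.9180 rpm, dir flips to +; running = +2629.9180
Stage 3 [50T→67T]: ω = 2629.9180×50/67 = 1962.6254 rpm, dir flips to −; running = −1962.6254
Stage 4 [53T→76T]: ω = 1962.6254×53/76 = 1368.6730 rpm, dir flips to +; running = +1368.6730
Stage 5 [76T→75T]: ω = 1368.6730×76/75 = 1386.9219 rpm, dir flips to −; running = −1386.9219

-1386.9219 rpm (opposite to input, |ω| = 1386.9219 rpm)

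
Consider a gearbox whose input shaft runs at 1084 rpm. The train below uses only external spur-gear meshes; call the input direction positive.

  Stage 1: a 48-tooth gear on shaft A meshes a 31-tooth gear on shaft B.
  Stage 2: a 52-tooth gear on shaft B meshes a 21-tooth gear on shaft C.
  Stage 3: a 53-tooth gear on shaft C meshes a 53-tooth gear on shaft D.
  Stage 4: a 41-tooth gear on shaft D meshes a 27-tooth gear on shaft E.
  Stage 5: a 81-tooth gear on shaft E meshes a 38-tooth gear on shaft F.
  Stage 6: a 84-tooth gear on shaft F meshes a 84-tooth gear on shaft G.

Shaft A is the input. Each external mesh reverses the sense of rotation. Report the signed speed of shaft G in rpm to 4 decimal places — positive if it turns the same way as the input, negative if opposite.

Stage 1 [48T→31T]: ω = 1084.0000×48/31 = 1678.4516 rpm, dir flips to −; running = −1678.4516
Stage 2 [52T→21T]: ω = 1678.4516×52/21 = 4156.1659 rpm, dir flips to +; running = +4156.1659
Stage 3 [53T→53T]: ω = 4156.1659×53/53 = 4156.1659 rpm, dir flips to −; running = −4156.1659
Stage 4 [41T→27T]: ω = 4156.1659×41/27 = 6311.2149 rpm, dir flips to +; running = +6311.2149
Stage 5 [81T→38T]: ω = 6311.2149×81/38 = 13452.8528 rpm, dir flips to −; running = −13452.8528
Stage 6 [84T→84T]: ω = 13452.8528×84/84 = 13452.8528 rpm, dir flips to +; running = +13452.8528

+13452.8528 rpm (same as input, |ω| = 13452.8528 rpm)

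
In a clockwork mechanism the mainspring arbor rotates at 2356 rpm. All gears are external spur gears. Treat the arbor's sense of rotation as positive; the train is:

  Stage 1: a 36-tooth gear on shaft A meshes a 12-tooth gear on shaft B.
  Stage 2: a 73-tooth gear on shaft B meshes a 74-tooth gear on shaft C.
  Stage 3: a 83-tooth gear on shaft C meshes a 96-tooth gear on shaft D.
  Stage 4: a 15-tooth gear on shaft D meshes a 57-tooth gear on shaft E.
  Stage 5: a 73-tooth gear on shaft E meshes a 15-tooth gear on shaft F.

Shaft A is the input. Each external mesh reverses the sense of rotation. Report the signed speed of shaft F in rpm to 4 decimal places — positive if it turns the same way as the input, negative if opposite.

-7720.4488 rpm (opposite to input, |ω| = 7720.4488 rpm)

Stage 1 [36T→12T]: ω = 2356.0000×36/12 = 7068.0000 rpm, dir flips to −; running = −7068.0000
Stage 2 [73T→74T]: ω = 7068.0000×73/74 = 6972.4865 rpm, dir flips to +; running = +6972.4865
Stage 3 [83T→96T]: ω = 6972.4865×83/96 = 6028.2956 rpm, dir flips to −; running = −6028.2956
Stage 4 [15T→57T]: ω = 6028.2956×15/57 = 1586.3936 rpm, dir flips to +; running = +1586.3936
Stage 5 [73T→15T]: ω = 1586.3936×73/15 = 7720.4488 rpm, dir flips to −; running = −7720.4488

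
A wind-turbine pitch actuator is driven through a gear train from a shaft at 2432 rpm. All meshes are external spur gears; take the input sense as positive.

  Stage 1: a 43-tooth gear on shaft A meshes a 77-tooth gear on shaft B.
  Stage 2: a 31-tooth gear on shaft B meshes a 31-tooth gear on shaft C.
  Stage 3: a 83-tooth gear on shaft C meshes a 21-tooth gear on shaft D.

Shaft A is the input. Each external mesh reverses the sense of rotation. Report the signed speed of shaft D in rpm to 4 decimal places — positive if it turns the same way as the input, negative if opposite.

Stage 1 [43T→77T]: ω = 2432.0000×43/77 = 1358.1299 rpm, dir flips to −; running = −1358.1299
Stage 2 [31T→31T]: ω = 1358.1299×31/31 = 1358.1299 rpm, dir flips to +; running = +1358.1299
Stage 3 [83T→21T]: ω = 1358.1299×83/21 = 5367.8466 rpm, dir flips to −; running = −5367.8466

-5367.8466 rpm (opposite to input, |ω| = 5367.8466 rpm)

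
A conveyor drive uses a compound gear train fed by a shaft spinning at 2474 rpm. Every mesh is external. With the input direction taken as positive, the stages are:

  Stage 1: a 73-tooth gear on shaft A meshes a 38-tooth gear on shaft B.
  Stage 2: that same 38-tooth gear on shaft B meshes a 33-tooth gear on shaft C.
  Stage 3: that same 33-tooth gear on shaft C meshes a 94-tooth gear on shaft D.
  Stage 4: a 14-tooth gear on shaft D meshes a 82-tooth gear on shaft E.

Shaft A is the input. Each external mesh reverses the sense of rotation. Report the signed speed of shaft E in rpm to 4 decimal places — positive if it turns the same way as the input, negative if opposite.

+328.0265 rpm (same as input, |ω| = 328.0265 rpm)

Stage 1 [73T→38T]: ω = 2474.0000×73/38 = 4752.6842 rpm, dir flips to −; running = −4752.6842
Stage 2 [38T→33T]: ω = 4752.6842×38/33 = 5472.7879 rpm, dir flips to +; running = +5472.7879
Stage 3 [33T→94T]: ω = 5472.7879×33/94 = 1921.2979 rpm, dir flips to −; running = −1921.2979
Stage 4 [14T→82T]: ω = 1921.2979×14/82 = 328.0265 rpm, dir flips to +; running = +328.0265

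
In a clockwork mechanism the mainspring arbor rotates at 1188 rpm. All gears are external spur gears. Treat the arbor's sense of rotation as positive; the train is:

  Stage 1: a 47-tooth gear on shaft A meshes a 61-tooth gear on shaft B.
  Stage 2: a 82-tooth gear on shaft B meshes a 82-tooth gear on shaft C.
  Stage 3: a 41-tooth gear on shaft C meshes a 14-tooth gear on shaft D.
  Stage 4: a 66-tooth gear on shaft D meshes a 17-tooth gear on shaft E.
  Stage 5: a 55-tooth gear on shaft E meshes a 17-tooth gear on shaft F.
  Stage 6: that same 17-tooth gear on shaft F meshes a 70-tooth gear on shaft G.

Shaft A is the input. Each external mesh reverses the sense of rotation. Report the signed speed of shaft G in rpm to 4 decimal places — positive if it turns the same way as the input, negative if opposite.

+8177.1120 rpm (same as input, |ω| = 8177.1120 rpm)

Stage 1 [47T→61T]: ω = 1188.0000×47/61 = 915.3443 rpm, dir flips to −; running = −915.3443
Stage 2 [82T→82T]: ω = 915.3443×82/82 = 915.3443 rpm, dir flips to +; running = +915.3443
Stage 3 [41T→14T]: ω = 915.3443×41/14 = 2680.6511 rpm, dir flips to −; running = −2680.6511
Stage 4 [66T→17T]: ω = 2680.6511×66/17 = 10407.2335 rpm, dir flips to +; running = +10407.2335
Stage 5 [55T→17T]: ω = 10407.2335×55/17 = 33670.4613 rpm, dir flips to −; running = −33670.4613
Stage 6 [17T→70T]: ω = 33670.4613×17/70 = 8177.1120 rpm, dir flips to +; running = +8177.1120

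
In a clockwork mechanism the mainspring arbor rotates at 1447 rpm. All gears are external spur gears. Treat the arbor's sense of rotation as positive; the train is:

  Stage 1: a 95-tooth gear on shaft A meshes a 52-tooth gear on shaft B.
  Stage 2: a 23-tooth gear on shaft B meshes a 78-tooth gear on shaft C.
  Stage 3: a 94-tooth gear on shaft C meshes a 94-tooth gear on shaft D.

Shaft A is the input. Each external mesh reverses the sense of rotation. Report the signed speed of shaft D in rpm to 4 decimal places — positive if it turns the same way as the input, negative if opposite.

Stage 1 [95T→52T]: ω = 1447.0000×95/52 = 2643.5577 rpm, dir flips to −; running = −2643.5577
Stage 2 [23T→78T]: ω = 2643.5577×23/78 = 779.5106 rpm, dir flips to +; running = +779.5106
Stage 3 [94T→94T]: ω = 779.5106×94/94 = 779.5106 rpm, dir flips to −; running = −779.5106

-779.5106 rpm (opposite to input, |ω| = 779.5106 rpm)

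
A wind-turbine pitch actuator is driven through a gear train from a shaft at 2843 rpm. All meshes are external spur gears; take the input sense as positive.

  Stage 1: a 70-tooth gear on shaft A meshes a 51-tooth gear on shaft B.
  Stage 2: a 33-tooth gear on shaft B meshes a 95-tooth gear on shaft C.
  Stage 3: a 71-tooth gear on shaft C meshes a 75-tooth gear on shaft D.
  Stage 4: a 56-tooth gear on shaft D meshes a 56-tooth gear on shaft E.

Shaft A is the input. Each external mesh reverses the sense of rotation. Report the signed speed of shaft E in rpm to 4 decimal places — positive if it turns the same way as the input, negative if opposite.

Stage 1 [70T→51T]: ω = 2843.0000×70/51 = 3902.1569 rpm, dir flips to −; running = −3902.1569
Stage 2 [33T→95T]: ω = 3902.1569×33/95 = 1355.4861 rpm, dir flips to +; running = +1355.4861
Stage 3 [71T→75T]: ω = 1355.4861×71/75 = 1283.1935 rpm, dir flips to −; running = −1283.1935
Stage 4 [56T→56T]: ω = 1283.1935×56/56 = 1283.1935 rpm, dir flips to +; running = +1283.1935

+1283.1935 rpm (same as input, |ω| = 1283.1935 rpm)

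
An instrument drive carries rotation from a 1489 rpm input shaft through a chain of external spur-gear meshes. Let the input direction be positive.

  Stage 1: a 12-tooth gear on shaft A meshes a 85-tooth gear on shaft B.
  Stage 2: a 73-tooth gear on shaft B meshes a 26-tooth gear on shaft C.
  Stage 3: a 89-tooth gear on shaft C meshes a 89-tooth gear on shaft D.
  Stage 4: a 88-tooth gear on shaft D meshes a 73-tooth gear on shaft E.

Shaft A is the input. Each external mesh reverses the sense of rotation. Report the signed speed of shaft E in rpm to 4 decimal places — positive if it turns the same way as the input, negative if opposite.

Stage 1 [12T→85T]: ω = 1489.0000×12/85 = 210.2118 rpm, dir flips to −; running = −210.2118
Stage 2 [73T→26T]: ω = 210.2118×73/26 = 590.2100 rpm, dir flips to +; running = +590.2100
Stage 3 [89T→89T]: ω = 590.2100×89/89 = 590.2100 rpm, dir flips to −; running = −590.2100
Stage 4 [88T→73T]: ω = 590.2100×88/73 = 711.4860 rpm, dir flips to +; running = +711.4860

+711.4860 rpm (same as input, |ω| = 711.4860 rpm)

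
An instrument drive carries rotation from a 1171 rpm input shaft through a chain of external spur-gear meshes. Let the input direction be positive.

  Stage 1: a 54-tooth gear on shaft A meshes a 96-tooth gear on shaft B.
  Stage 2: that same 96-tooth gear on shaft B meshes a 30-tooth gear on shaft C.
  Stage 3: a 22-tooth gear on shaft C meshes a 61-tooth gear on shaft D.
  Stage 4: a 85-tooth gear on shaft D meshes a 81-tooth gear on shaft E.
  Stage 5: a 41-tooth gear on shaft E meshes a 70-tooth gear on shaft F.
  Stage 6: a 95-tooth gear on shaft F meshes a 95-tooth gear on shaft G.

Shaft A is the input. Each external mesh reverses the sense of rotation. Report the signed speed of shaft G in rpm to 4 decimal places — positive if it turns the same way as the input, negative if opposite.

+467.2421 rpm (same as input, |ω| = 467.2421 rpm)

Stage 1 [54T→96T]: ω = 1171.0000×54/96 = 658.6875 rpm, dir flips to −; running = −658.6875
Stage 2 [96T→30T]: ω = 658.6875×96/30 = 2107.8000 rpm, dir flips to +; running = +2107.8000
Stage 3 [22T→61T]: ω = 2107.8000×22/61 = 760.1902 rpm, dir flips to −; running = −760.1902
Stage 4 [85T→81T]: ω = 760.1902×85/81 = 797.7304 rpm, dir flips to +; running = +797.7304
Stage 5 [41T→70T]: ω = 797.7304×41/70 = 467.2421 rpm, dir flips to −; running = −467.2421
Stage 6 [95T→95T]: ω = 467.2421×95/95 = 467.2421 rpm, dir flips to +; running = +467.2421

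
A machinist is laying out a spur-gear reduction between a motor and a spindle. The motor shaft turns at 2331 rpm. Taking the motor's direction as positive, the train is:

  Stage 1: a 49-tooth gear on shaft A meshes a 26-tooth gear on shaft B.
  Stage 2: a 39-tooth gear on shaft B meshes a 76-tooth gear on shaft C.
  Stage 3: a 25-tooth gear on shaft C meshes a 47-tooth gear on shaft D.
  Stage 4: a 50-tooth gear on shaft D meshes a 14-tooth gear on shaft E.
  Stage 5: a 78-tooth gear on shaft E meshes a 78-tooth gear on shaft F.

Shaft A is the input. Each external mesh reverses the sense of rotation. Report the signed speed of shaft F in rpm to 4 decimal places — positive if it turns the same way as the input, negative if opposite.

-4282.5273 rpm (opposite to input, |ω| = 4282.5273 rpm)

Stage 1 [49T→26T]: ω = 2331.0000×49/26 = 4393.0385 rpm, dir flips to −; running = −4393.0385
Stage 2 [39T→76T]: ω = 4393.0385×39/76 = 2254.3224 rpm, dir flips to +; running = +2254.3224
Stage 3 [25T→47T]: ω = 2254.3224×25/47 = 1199.1076 rpm, dir flips to −; running = −1199.1076
Stage 4 [50T→14T]: ω = 1199.1076×50/14 = 4282.5273 rpm, dir flips to +; running = +4282.5273
Stage 5 [78T→78T]: ω = 4282.5273×78/78 = 4282.5273 rpm, dir flips to −; running = −4282.5273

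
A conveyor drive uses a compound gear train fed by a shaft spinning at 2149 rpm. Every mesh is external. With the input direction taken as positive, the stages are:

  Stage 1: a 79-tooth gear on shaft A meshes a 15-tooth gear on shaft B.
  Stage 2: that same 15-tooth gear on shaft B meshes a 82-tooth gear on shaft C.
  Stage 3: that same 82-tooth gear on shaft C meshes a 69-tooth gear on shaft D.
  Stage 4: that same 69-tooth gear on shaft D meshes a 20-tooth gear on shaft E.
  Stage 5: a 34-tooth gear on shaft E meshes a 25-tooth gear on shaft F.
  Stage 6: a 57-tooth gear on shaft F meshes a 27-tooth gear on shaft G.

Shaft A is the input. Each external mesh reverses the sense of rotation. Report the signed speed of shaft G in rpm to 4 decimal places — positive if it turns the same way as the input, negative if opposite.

+24371.5702 rpm (same as input, |ω| = 24371.5702 rpm)

Stage 1 [79T→15T]: ω = 2149.0000×79/15 = 11318.0667 rpm, dir flips to −; running = −11318.0667
Stage 2 [15T→82T]: ω = 11318.0667×15/82 = 2070.3780 rpm, dir flips to +; running = +2070.3780
Stage 3 [82T→69T]: ω = 2070.3780×82/69 = 2460.4493 rpm, dir flips to −; running = −2460.4493
Stage 4 [69T→20T]: ω = 2460.4493×69/20 = 8488.5500 rpm, dir flips to +; running = +8488.5500
Stage 5 [34T→25T]: ω = 8488.5500×34/25 = 11544.4280 rpm, dir flips to −; running = −11544.4280
Stage 6 [57T→27T]: ω = 11544.4280×57/27 = 24371.5702 rpm, dir flips to +; running = +24371.5702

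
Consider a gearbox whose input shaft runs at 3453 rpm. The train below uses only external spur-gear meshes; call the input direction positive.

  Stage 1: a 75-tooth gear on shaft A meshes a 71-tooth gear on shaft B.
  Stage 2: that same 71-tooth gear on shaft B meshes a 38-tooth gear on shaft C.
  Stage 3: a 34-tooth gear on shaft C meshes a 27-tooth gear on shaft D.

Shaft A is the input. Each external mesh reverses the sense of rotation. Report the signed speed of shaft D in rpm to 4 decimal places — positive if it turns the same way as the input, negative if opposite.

-8582.0175 rpm (opposite to input, |ω| = 8582.0175 rpm)

Stage 1 [75T→71T]: ω = 3453.0000×75/71 = 3647.5352 rpm, dir flips to −; running = −3647.5352
Stage 2 [71T→38T]: ω = 3647.5352×71/38 = 6815.1316 rpm, dir flips to +; running = +6815.1316
Stage 3 [34T→27T]: ω = 6815.1316×34/27 = 8582.0175 rpm, dir flips to −; running = −8582.0175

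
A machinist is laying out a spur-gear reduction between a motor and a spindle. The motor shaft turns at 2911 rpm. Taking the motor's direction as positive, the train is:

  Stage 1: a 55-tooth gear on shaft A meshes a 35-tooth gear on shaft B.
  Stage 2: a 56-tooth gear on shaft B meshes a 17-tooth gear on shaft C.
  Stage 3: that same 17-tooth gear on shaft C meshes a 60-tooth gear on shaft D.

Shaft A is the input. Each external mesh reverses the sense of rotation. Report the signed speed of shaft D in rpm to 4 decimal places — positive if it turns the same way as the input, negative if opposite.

-4269.4667 rpm (opposite to input, |ω| = 4269.4667 rpm)

Stage 1 [55T→35T]: ω = 2911.0000×55/35 = 4574.4286 rpm, dir flips to −; running = −4574.4286
Stage 2 [56T→17T]: ω = 4574.4286×56/17 = 15068.7059 rpm, dir flips to +; running = +15068.7059
Stage 3 [17T→60T]: ω = 15068.7059×17/60 = 4269.4667 rpm, dir flips to −; running = −4269.4667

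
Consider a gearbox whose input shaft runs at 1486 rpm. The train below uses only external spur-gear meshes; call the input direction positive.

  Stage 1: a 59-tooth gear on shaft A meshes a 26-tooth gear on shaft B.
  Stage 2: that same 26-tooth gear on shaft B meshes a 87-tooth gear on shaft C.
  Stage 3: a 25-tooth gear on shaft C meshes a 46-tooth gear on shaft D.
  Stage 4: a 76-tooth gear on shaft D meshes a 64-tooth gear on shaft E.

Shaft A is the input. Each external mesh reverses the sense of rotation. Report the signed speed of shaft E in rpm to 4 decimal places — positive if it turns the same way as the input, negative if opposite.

+650.3803 rpm (same as input, |ω| = 650.3803 rpm)

Stage 1 [59T→26T]: ω = 1486.0000×59/26 = 3372.0769 rpm, dir flips to −; running = −3372.0769
Stage 2 [26T→87T]: ω = 3372.0769×26/87 = 1007.7471 rpm, dir flips to +; running = +1007.7471
Stage 3 [25T→46T]: ω = 1007.7471×25/46 = 547.6887 rpm, dir flips to −; running = −547.6887
Stage 4 [76T→64T]: ω = 547.6887×76/64 = 650.3803 rpm, dir flips to +; running = +650.3803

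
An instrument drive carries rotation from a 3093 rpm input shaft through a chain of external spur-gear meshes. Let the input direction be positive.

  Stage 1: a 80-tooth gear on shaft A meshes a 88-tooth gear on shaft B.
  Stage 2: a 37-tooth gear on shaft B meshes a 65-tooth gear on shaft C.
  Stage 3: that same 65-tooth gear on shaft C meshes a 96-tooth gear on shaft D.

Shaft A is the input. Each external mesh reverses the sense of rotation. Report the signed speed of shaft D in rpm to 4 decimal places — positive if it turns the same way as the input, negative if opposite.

-1083.7216 rpm (opposite to input, |ω| = 1083.7216 rpm)

Stage 1 [80T→88T]: ω = 3093.0000×80/88 = 2811.8182 rpm, dir flips to −; running = −2811.8182
Stage 2 [37T→65T]: ω = 2811.8182×37/65 = 1600.5734 rpm, dir flips to +; running = +1600.5734
Stage 3 [65T→96T]: ω = 1600.5734×65/96 = 1083.7216 rpm, dir flips to −; running = −1083.7216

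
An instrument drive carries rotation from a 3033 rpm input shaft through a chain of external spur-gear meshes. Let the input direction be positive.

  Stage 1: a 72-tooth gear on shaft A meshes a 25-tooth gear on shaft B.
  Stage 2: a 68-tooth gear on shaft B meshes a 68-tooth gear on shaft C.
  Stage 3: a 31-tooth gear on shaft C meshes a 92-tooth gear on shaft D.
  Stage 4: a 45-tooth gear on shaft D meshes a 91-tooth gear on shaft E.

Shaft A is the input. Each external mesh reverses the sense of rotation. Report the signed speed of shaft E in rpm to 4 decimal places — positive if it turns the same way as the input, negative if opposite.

+1455.4922 rpm (same as input, |ω| = 1455.4922 rpm)

Stage 1 [72T→25T]: ω = 3033.0000×72/25 = 8735.0400 rpm, dir flips to −; running = −8735.0400
Stage 2 [68T→68T]: ω = 8735.0400×68/68 = 8735.0400 rpm, dir flips to +; running = +8735.0400
Stage 3 [31T→92T]: ω = 8735.0400×31/92 = 2943.3287 rpm, dir flips to −; running = −2943.3287
Stage 4 [45T→91T]: ω = 2943.3287×45/91 = 1455.4922 rpm, dir flips to +; running = +1455.4922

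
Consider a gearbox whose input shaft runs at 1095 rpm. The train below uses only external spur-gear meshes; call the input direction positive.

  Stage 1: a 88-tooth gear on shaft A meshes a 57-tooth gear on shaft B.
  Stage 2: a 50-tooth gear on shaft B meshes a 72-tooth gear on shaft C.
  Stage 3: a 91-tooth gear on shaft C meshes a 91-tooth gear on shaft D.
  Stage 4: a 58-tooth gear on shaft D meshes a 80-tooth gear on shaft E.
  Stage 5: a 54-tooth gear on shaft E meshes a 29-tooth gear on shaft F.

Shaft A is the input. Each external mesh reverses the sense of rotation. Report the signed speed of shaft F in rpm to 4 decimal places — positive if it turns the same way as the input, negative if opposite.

-1584.8684 rpm (opposite to input, |ω| = 1584.8684 rpm)

Stage 1 [88T→57T]: ω = 1095.0000×88/57 = 1690.5263 rpm, dir flips to −; running = −1690.5263
Stage 2 [50T→72T]: ω = 1690.5263×50/72 = 1173.9766 rpm, dir flips to +; running = +1173.9766
Stage 3 [91T→91T]: ω = 1173.9766×91/91 = 1173.9766 rpm, dir flips to −; running = −1173.9766
Stage 4 [58T→80T]: ω = 1173.9766×58/80 = 851.1330 rpm, dir flips to +; running = +851.1330
Stage 5 [54T→29T]: ω = 851.1330×54/29 = 1584.8684 rpm, dir flips to −; running = −1584.8684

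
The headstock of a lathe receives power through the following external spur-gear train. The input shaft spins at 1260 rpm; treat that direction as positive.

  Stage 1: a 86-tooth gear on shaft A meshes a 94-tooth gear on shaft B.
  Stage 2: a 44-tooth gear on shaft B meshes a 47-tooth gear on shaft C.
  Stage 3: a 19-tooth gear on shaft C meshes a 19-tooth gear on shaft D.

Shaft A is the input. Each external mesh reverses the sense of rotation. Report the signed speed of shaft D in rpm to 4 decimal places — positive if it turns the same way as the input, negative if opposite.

Stage 1 [86T→94T]: ω = 1260.0000×86/94 = 1152.7660 rpm, dir flips to −; running = −1152.7660
Stage 2 [44T→47T]: ω = 1152.7660×44/47 = 1079.1852 rpm, dir flips to +; running = +1079.1852
Stage 3 [19T→19T]: ω = 1079.1852×19/19 = 1079.1852 rpm, dir flips to −; running = −1079.1852

-1079.1852 rpm (opposite to input, |ω| = 1079.1852 rpm)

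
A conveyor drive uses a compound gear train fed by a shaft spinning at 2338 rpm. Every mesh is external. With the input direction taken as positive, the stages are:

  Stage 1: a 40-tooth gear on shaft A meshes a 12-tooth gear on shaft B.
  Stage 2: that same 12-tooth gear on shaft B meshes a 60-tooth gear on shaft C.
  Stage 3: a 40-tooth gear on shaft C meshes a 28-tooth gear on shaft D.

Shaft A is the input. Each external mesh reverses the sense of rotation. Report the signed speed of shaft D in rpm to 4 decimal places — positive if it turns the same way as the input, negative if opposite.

-2226.6667 rpm (opposite to input, |ω| = 2226.6667 rpm)

Stage 1 [40T→12T]: ω = 2338.0000×40/12 = 7793.3333 rpm, dir flips to −; running = −7793.3333
Stage 2 [12T→60T]: ω = 7793.3333×12/60 = 1558.6667 rpm, dir flips to +; running = +1558.6667
Stage 3 [40T→28T]: ω = 1558.6667×40/28 = 2226.6667 rpm, dir flips to −; running = −2226.6667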